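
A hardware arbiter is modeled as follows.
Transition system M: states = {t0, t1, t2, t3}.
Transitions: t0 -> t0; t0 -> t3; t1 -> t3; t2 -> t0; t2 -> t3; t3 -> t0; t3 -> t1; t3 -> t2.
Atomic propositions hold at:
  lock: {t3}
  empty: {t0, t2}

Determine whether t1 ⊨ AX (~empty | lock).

Yes

Sat(~empty) = {t1, t3}
Sat(~empty | lock) = {t1, t3}
Sat(AX (~empty | lock)) = {s : every successor in {t1, t3}} = {t1}
t1 ∈ Sat(AX (~empty | lock)) = {t1}, so the formula holds at t1.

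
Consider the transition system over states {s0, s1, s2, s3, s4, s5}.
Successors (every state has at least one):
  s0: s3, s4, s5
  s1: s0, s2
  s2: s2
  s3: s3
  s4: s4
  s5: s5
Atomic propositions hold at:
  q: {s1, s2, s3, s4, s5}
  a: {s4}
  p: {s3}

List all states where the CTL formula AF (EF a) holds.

{s0, s1, s4}

EF a: least fixpoint, start Z0 = {s4}, add states with some successor in Z. Z1 = {s0, s4}; Z2 = {s0, s1, s4}; fixed.
Sat(EF a) = {s0, s1, s4}
AF (EF a): least fixpoint, start Z0 = {s0, s1, s4}, add states with every successor in Z. Already a fixed point.
Sat(AF (EF a)) = {s0, s1, s4}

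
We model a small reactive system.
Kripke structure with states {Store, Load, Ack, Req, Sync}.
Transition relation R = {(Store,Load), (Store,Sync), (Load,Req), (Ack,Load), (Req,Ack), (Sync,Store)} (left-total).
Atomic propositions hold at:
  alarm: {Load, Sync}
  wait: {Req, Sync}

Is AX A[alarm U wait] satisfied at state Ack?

A[alarm U wait]: least fixpoint, start Z0 = Sat(wait) = {Req, Sync}, add states in Sat(alarm) with every successor in Z. Z1 = {Load, Req, Sync}; fixed.
Sat(A[alarm U wait]) = {Load, Req, Sync}
Sat(AX A[alarm U wait]) = {s : every successor in {Load, Req, Sync}} = {Store, Load, Ack}
Ack ∈ Sat(AX A[alarm U wait]) = {Store, Load, Ack}, so the formula holds at Ack.

Yes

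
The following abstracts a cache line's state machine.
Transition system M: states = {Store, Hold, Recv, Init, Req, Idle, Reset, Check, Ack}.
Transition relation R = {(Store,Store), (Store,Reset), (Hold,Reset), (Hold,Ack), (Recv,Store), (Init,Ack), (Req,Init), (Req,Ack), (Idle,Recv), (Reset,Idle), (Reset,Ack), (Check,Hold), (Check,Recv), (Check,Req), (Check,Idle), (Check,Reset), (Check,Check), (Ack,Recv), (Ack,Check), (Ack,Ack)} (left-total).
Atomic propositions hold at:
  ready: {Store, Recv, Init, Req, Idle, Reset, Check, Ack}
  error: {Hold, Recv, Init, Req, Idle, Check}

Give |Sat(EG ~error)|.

3

Sat(~error) = {Store, Reset, Ack}
EG ~error: greatest fixpoint, start Z0 = {Store, Reset, Ack}, keep only states in Sat with some successor in Z. Already a fixed point.
Sat(EG ~error) = {Store, Reset, Ack}
|Sat(EG ~error)| = |{Store, Reset, Ack}| = 3.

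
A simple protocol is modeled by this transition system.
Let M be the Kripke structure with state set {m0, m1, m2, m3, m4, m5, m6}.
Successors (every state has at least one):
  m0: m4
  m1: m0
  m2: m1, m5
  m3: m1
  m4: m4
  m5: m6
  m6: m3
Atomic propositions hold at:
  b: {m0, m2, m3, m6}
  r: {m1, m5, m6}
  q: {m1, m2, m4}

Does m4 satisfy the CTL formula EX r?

Sat(EX r) = {s : some successor in {m1, m5, m6}} = {m2, m3, m5}
m4 ∉ Sat(EX r) = {m2, m3, m5}, so the formula does not hold at m4.

No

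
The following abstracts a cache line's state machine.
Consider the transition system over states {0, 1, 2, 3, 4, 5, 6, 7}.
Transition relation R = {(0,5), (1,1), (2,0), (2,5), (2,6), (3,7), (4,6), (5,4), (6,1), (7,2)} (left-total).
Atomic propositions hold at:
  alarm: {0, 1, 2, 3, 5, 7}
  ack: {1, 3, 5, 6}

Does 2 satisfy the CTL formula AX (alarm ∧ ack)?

Sat(alarm ∧ ack) = {1, 3, 5}
Sat(AX (alarm ∧ ack)) = {s : every successor in {1, 3, 5}} = {0, 1, 6}
2 ∉ Sat(AX (alarm ∧ ack)) = {0, 1, 6}, so the formula does not hold at 2.

No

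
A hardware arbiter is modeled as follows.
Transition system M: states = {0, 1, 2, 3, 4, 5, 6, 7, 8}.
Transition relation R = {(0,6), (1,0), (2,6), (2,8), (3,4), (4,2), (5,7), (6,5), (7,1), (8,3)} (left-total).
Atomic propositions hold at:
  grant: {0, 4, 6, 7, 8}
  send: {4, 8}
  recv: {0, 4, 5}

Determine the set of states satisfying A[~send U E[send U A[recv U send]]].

Sat(~send) = {0, 1, 2, 3, 5, 6, 7}
A[recv U send]: least fixpoint, start Z0 = Sat(send) = {4, 8}, add states in Sat(recv) with every successor in Z. Already a fixed point.
Sat(A[recv U send]) = {4, 8}
E[send U A[recv U send]]: least fixpoint, start Z0 = Sat(A[recv U send]) = {4, 8}, add states in Sat(send) with some successor in Z. Already a fixed point.
Sat(E[send U A[recv U send]]) = {4, 8}
A[~send U E[send U A[recv U send]]]: least fixpoint, start Z0 = Sat(E[send U A[recv U send]]) = {4, 8}, add states in Sat(~send) with every successor in Z. Z1 = {3, 4, 8}; fixed.
Sat(A[~send U E[send U A[recv U send]]]) = {3, 4, 8}

{3, 4, 8}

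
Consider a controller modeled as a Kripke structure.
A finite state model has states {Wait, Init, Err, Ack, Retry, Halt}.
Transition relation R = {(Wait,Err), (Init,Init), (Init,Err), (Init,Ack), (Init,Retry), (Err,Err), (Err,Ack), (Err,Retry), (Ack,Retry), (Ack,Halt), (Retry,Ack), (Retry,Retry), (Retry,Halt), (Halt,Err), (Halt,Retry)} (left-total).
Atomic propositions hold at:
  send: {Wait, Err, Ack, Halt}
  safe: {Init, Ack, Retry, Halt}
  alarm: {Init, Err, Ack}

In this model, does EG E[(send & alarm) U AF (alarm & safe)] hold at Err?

Yes

Sat(send & alarm) = {Err, Ack}
Sat(alarm & safe) = {Init, Ack}
AF (alarm & safe): least fixpoint, start Z0 = {Init, Ack}, add states with every successor in Z. Already a fixed point.
Sat(AF (alarm & safe)) = {Init, Ack}
E[(send & alarm) U AF (alarm & safe)]: least fixpoint, start Z0 = Sat(AF (alarm & safe)) = {Init, Ack}, add states in Sat(send & alarm) with some successor in Z. Z1 = {Init, Err, Ack}; fixed.
Sat(E[(send & alarm) U AF (alarm & safe)]) = {Init, Err, Ack}
EG E[(send & alarm) U AF (alarm & safe)]: greatest fixpoint, start Z0 = {Init, Err, Ack}, keep only states in Sat with some successor in Z. Z1 = {Init, Err}; fixed.
Sat(EG E[(send & alarm) U AF (alarm & safe)]) = {Init, Err}
Err ∈ Sat(EG E[(send & alarm) U AF (alarm & safe)]) = {Init, Err}, so the formula holds at Err.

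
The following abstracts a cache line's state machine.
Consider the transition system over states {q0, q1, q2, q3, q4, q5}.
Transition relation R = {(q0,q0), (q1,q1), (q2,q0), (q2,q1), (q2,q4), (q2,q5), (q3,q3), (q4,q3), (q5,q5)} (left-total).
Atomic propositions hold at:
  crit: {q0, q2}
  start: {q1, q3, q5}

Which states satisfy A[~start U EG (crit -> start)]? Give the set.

{q1, q3, q4, q5}

Sat(~start) = {q0, q2, q4}
Sat(crit -> start) = {q1, q3, q4, q5}
EG (crit -> start): greatest fixpoint, start Z0 = {q1, q3, q4, q5}, keep only states in Sat with some successor in Z. Already a fixed point.
Sat(EG (crit -> start)) = {q1, q3, q4, q5}
A[~start U EG (crit -> start)]: least fixpoint, start Z0 = Sat(EG (crit -> start)) = {q1, q3, q4, q5}, add states in Sat(~start) with every successor in Z. Already a fixed point.
Sat(A[~start U EG (crit -> start)]) = {q1, q3, q4, q5}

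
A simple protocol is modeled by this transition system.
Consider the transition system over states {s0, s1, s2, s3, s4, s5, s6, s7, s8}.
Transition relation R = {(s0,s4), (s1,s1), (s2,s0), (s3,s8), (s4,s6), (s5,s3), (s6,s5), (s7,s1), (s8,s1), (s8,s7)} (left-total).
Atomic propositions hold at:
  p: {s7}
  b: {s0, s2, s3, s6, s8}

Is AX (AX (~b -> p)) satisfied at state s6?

Yes

Sat(~b) = {s1, s4, s5, s7}
Sat(~b -> p) = {s0, s2, s3, s6, s7, s8}
Sat(AX (~b -> p)) = {s : every successor in {s0, s2, s3, s6, s7, s8}} = {s2, s3, s4, s5}
Sat(AX (AX (~b -> p))) = {s : every successor in {s2, s3, s4, s5}} = {s0, s5, s6}
s6 ∈ Sat(AX (AX (~b -> p))) = {s0, s5, s6}, so the formula holds at s6.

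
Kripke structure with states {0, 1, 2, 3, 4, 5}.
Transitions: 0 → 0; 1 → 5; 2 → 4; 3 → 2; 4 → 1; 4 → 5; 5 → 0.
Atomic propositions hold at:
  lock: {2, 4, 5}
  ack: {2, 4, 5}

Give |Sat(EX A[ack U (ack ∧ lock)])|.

Sat(ack ∧ lock) = {2, 4, 5}
A[ack U (ack ∧ lock)]: least fixpoint, start Z0 = Sat((ack ∧ lock)) = {2, 4, 5}, add states in Sat(ack) with every successor in Z. Already a fixed point.
Sat(A[ack U (ack ∧ lock)]) = {2, 4, 5}
Sat(EX A[ack U (ack ∧ lock)]) = {s : some successor in {2, 4, 5}} = {1, 2, 3, 4}
|Sat(EX A[ack U (ack ∧ lock)])| = |{1, 2, 3, 4}| = 4.

4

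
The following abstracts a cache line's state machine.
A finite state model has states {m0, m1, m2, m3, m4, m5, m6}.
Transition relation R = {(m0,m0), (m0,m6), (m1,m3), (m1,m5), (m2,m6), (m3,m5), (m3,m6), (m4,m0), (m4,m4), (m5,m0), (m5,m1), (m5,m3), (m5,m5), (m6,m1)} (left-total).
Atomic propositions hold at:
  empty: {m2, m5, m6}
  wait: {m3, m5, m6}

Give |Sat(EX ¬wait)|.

4

Sat(¬wait) = {m0, m1, m2, m4}
Sat(EX ¬wait) = {s : some successor in {m0, m1, m2, m4}} = {m0, m4, m5, m6}
|Sat(EX ¬wait)| = |{m0, m4, m5, m6}| = 4.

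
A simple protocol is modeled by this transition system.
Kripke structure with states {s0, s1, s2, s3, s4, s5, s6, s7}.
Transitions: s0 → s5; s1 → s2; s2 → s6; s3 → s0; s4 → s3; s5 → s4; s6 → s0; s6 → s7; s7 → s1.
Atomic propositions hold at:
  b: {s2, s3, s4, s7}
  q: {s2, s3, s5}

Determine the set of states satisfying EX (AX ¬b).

Sat(¬b) = {s0, s1, s5, s6}
Sat(AX ¬b) = {s : every successor in {s0, s1, s5, s6}} = {s0, s2, s3, s7}
Sat(EX (AX ¬b)) = {s : some successor in {s0, s2, s3, s7}} = {s1, s3, s4, s6}

{s1, s3, s4, s6}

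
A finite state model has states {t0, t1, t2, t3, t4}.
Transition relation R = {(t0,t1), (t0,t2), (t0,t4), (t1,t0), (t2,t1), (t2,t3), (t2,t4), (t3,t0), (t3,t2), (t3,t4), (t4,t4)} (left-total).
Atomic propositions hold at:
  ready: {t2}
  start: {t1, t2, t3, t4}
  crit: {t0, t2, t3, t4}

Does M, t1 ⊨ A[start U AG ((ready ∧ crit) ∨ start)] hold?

Sat(ready ∧ crit) = {t2}
Sat((ready ∧ crit) ∨ start) = {t1, t2, t3, t4}
AG ((ready ∧ crit) ∨ start): greatest fixpoint, start Z0 = {t1, t2, t3, t4}, keep only states in Sat with every successor in Z. Z1 = {t2, t4}; Z2 = {t4}; fixed.
Sat(AG ((ready ∧ crit) ∨ start)) = {t4}
A[start U AG ((ready ∧ crit) ∨ start)]: least fixpoint, start Z0 = Sat(AG ((ready ∧ crit) ∨ start)) = {t4}, add states in Sat(start) with every successor in Z. Already a fixed point.
Sat(A[start U AG ((ready ∧ crit) ∨ start)]) = {t4}
t1 ∉ Sat(A[start U AG ((ready ∧ crit) ∨ start)]) = {t4}, so the formula does not hold at t1.

No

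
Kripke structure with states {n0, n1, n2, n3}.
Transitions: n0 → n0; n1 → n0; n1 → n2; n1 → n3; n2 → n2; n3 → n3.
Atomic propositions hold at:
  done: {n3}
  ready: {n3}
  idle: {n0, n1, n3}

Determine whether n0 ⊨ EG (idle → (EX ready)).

No

Sat(EX ready) = {s : some successor in {n3}} = {n1, n3}
Sat(idle → (EX ready)) = {n1, n2, n3}
EG (idle → (EX ready)): greatest fixpoint, start Z0 = {n1, n2, n3}, keep only states in Sat with some successor in Z. Already a fixed point.
Sat(EG (idle → (EX ready))) = {n1, n2, n3}
n0 ∉ Sat(EG (idle → (EX ready))) = {n1, n2, n3}, so the formula does not hold at n0.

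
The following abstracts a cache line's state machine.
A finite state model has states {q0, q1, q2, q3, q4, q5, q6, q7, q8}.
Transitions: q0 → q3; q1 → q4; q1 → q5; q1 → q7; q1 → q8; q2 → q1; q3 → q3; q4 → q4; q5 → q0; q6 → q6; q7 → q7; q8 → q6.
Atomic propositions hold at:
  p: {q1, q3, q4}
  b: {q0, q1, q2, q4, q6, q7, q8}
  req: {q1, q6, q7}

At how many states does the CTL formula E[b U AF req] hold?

5

AF req: least fixpoint, start Z0 = {q1, q6, q7}, add states with every successor in Z. Z1 = {q1, q2, q6, q7, q8}; fixed.
Sat(AF req) = {q1, q2, q6, q7, q8}
E[b U AF req]: least fixpoint, start Z0 = Sat(AF req) = {q1, q2, q6, q7, q8}, add states in Sat(b) with some successor in Z. Already a fixed point.
Sat(E[b U AF req]) = {q1, q2, q6, q7, q8}
|Sat(E[b U AF req])| = |{q1, q2, q6, q7, q8}| = 5.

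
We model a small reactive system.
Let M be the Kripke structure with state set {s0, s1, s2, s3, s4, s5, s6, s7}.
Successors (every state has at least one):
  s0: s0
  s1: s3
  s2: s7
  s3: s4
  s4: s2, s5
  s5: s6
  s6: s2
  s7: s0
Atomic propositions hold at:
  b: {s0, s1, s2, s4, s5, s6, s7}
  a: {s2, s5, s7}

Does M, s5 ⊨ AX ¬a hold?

Sat(¬a) = {s0, s1, s3, s4, s6}
Sat(AX ¬a) = {s : every successor in {s0, s1, s3, s4, s6}} = {s0, s1, s3, s5, s7}
s5 ∈ Sat(AX ¬a) = {s0, s1, s3, s5, s7}, so the formula holds at s5.

Yes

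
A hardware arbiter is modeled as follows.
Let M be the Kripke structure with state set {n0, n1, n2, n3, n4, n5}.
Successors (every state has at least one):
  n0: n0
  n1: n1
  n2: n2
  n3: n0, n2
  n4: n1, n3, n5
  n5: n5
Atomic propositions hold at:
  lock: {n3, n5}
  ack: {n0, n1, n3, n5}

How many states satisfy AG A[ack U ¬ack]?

1

Sat(¬ack) = {n2, n4}
A[ack U ¬ack]: least fixpoint, start Z0 = Sat(¬ack) = {n2, n4}, add states in Sat(ack) with every successor in Z. Already a fixed point.
Sat(A[ack U ¬ack]) = {n2, n4}
AG A[ack U ¬ack]: greatest fixpoint, start Z0 = {n2, n4}, keep only states in Sat with every successor in Z. Z1 = {n2}; fixed.
Sat(AG A[ack U ¬ack]) = {n2}
|Sat(AG A[ack U ¬ack])| = |{n2}| = 1.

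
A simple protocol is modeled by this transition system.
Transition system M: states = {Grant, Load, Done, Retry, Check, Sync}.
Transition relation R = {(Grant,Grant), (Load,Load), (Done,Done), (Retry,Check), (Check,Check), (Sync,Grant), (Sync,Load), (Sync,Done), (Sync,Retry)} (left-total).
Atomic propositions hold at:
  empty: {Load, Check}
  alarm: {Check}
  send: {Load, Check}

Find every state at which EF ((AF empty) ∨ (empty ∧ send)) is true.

{Load, Retry, Check, Sync}

AF empty: least fixpoint, start Z0 = {Load, Check}, add states with every successor in Z. Z1 = {Load, Retry, Check}; fixed.
Sat(AF empty) = {Load, Retry, Check}
Sat(empty ∧ send) = {Load, Check}
Sat((AF empty) ∨ (empty ∧ send)) = {Load, Retry, Check}
EF ((AF empty) ∨ (empty ∧ send)): least fixpoint, start Z0 = {Load, Retry, Check}, add states with some successor in Z. Z1 = {Load, Retry, Check, Sync}; fixed.
Sat(EF ((AF empty) ∨ (empty ∧ send))) = {Load, Retry, Check, Sync}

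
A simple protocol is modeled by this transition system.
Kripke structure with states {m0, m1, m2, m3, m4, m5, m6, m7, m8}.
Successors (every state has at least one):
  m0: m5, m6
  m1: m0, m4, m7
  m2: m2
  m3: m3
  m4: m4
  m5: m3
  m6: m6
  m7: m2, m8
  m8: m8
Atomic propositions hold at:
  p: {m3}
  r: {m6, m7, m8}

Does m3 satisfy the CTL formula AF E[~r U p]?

Yes

Sat(~r) = {m0, m1, m2, m3, m4, m5}
E[~r U p]: least fixpoint, start Z0 = Sat(p) = {m3}, add states in Sat(~r) with some successor in Z. Z1 = {m3, m5}; Z2 = {m0, m3, m5}; Z3 = {m0, m1, m3, m5}; fixed.
Sat(E[~r U p]) = {m0, m1, m3, m5}
AF E[~r U p]: least fixpoint, start Z0 = {m0, m1, m3, m5}, add states with every successor in Z. Already a fixed point.
Sat(AF E[~r U p]) = {m0, m1, m3, m5}
m3 ∈ Sat(AF E[~r U p]) = {m0, m1, m3, m5}, so the formula holds at m3.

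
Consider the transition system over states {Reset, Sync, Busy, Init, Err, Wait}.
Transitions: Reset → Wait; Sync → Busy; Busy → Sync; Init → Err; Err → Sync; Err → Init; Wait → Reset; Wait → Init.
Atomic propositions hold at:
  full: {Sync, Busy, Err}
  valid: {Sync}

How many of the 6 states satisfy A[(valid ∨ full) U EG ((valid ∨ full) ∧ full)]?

Sat(valid ∨ full) = {Sync, Busy, Err}
Sat((valid ∨ full) ∧ full) = {Sync, Busy, Err}
EG ((valid ∨ full) ∧ full): greatest fixpoint, start Z0 = {Sync, Busy, Err}, keep only states in Sat with some successor in Z. Already a fixed point.
Sat(EG ((valid ∨ full) ∧ full)) = {Sync, Busy, Err}
A[(valid ∨ full) U EG ((valid ∨ full) ∧ full)]: least fixpoint, start Z0 = Sat(EG ((valid ∨ full) ∧ full)) = {Sync, Busy, Err}, add states in Sat(valid ∨ full) with every successor in Z. Already a fixed point.
Sat(A[(valid ∨ full) U EG ((valid ∨ full) ∧ full)]) = {Sync, Busy, Err}
|Sat(A[(valid ∨ full) U EG ((valid ∨ full) ∧ full)])| = |{Sync, Busy, Err}| = 3.

3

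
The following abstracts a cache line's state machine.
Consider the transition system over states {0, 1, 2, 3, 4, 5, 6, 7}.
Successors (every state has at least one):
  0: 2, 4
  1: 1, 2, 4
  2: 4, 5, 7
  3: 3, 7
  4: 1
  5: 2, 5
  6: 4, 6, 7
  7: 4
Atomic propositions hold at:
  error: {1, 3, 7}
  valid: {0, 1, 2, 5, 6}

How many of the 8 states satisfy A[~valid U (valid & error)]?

3

Sat(~valid) = {3, 4, 7}
Sat(valid & error) = {1}
A[~valid U (valid & error)]: least fixpoint, start Z0 = Sat((valid & error)) = {1}, add states in Sat(~valid) with every successor in Z. Z1 = {1, 4}; Z2 = {1, 4, 7}; fixed.
Sat(A[~valid U (valid & error)]) = {1, 4, 7}
|Sat(A[~valid U (valid & error)])| = |{1, 4, 7}| = 3.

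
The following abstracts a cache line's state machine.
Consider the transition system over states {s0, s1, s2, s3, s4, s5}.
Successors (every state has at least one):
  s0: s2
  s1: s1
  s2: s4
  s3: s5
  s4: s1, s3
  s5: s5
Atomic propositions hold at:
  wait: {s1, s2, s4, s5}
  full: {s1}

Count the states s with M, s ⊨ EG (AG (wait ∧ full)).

Sat(wait ∧ full) = {s1}
AG (wait ∧ full): greatest fixpoint, start Z0 = {s1}, keep only states in Sat with every successor in Z. Already a fixed point.
Sat(AG (wait ∧ full)) = {s1}
EG (AG (wait ∧ full)): greatest fixpoint, start Z0 = {s1}, keep only states in Sat with some successor in Z. Already a fixed point.
Sat(EG (AG (wait ∧ full))) = {s1}
|Sat(EG (AG (wait ∧ full)))| = |{s1}| = 1.

1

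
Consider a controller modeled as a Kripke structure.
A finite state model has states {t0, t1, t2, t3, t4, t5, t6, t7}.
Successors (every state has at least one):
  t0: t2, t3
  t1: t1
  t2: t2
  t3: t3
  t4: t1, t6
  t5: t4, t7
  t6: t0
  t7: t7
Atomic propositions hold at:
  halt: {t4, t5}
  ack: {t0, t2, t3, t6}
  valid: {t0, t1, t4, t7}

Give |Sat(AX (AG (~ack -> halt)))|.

Sat(~ack) = {t1, t4, t5, t7}
Sat(~ack -> halt) = {t0, t2, t3, t4, t5, t6}
AG (~ack -> halt): greatest fixpoint, start Z0 = {t0, t2, t3, t4, t5, t6}, keep only states in Sat with every successor in Z. Z1 = {t0, t2, t3, t6}; fixed.
Sat(AG (~ack -> halt)) = {t0, t2, t3, t6}
Sat(AX (AG (~ack -> halt))) = {s : every successor in {t0, t2, t3, t6}} = {t0, t2, t3, t6}
|Sat(AX (AG (~ack -> halt)))| = |{t0, t2, t3, t6}| = 4.

4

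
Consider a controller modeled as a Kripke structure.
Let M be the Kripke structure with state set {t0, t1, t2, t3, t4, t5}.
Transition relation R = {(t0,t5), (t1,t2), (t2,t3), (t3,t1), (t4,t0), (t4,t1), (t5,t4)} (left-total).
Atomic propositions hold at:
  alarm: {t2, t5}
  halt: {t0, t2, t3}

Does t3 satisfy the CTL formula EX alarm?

No

Sat(EX alarm) = {s : some successor in {t2, t5}} = {t0, t1}
t3 ∉ Sat(EX alarm) = {t0, t1}, so the formula does not hold at t3.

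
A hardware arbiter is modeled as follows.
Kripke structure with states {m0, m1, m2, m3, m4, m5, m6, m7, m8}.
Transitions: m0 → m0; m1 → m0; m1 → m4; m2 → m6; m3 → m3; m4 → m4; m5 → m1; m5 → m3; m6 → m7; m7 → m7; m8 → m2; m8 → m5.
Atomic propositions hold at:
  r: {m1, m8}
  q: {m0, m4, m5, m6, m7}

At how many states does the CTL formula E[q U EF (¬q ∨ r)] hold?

Sat(¬q) = {m1, m2, m3, m8}
Sat(¬q ∨ r) = {m1, m2, m3, m8}
EF (¬q ∨ r): least fixpoint, start Z0 = {m1, m2, m3, m8}, add states with some successor in Z. Z1 = {m1, m2, m3, m5, m8}; fixed.
Sat(EF (¬q ∨ r)) = {m1, m2, m3, m5, m8}
E[q U EF (¬q ∨ r)]: least fixpoint, start Z0 = Sat(EF (¬q ∨ r)) = {m1, m2, m3, m5, m8}, add states in Sat(q) with some successor in Z. Already a fixed point.
Sat(E[q U EF (¬q ∨ r)]) = {m1, m2, m3, m5, m8}
|Sat(E[q U EF (¬q ∨ r)])| = |{m1, m2, m3, m5, m8}| = 5.

5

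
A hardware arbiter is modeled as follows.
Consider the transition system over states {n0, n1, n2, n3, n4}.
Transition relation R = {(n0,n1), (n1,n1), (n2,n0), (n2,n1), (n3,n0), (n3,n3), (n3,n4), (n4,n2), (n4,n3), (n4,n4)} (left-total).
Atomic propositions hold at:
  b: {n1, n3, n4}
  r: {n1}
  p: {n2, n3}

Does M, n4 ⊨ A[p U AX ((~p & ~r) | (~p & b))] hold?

Sat(~p) = {n0, n1, n4}
Sat(~r) = {n0, n2, n3, n4}
Sat(~p & ~r) = {n0, n4}
Sat(~p & b) = {n1, n4}
Sat((~p & ~r) | (~p & b)) = {n0, n1, n4}
Sat(AX ((~p & ~r) | (~p & b))) = {s : every successor in {n0, n1, n4}} = {n0, n1, n2}
A[p U AX ((~p & ~r) | (~p & b))]: least fixpoint, start Z0 = Sat(AX ((~p & ~r) | (~p & b))) = {n0, n1, n2}, add states in Sat(p) with every successor in Z. Already a fixed point.
Sat(A[p U AX ((~p & ~r) | (~p & b))]) = {n0, n1, n2}
n4 ∉ Sat(A[p U AX ((~p & ~r) | (~p & b))]) = {n0, n1, n2}, so the formula does not hold at n4.

No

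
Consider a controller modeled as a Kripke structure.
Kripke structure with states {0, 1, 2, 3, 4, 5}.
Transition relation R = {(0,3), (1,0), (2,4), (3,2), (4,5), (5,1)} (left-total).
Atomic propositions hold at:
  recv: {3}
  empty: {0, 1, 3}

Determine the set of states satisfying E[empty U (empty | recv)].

{0, 1, 3}

Sat(empty | recv) = {0, 1, 3}
E[empty U (empty | recv)]: least fixpoint, start Z0 = Sat((empty | recv)) = {0, 1, 3}, add states in Sat(empty) with some successor in Z. Already a fixed point.
Sat(E[empty U (empty | recv)]) = {0, 1, 3}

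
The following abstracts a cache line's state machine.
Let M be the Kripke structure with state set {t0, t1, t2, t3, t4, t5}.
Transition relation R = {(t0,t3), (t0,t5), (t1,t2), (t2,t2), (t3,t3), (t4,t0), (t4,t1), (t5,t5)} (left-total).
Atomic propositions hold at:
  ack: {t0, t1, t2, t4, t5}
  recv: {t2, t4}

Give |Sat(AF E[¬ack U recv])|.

3

Sat(¬ack) = {t3}
E[¬ack U recv]: least fixpoint, start Z0 = Sat(recv) = {t2, t4}, add states in Sat(¬ack) with some successor in Z. Already a fixed point.
Sat(E[¬ack U recv]) = {t2, t4}
AF E[¬ack U recv]: least fixpoint, start Z0 = {t2, t4}, add states with every successor in Z. Z1 = {t1, t2, t4}; fixed.
Sat(AF E[¬ack U recv]) = {t1, t2, t4}
|Sat(AF E[¬ack U recv])| = |{t1, t2, t4}| = 3.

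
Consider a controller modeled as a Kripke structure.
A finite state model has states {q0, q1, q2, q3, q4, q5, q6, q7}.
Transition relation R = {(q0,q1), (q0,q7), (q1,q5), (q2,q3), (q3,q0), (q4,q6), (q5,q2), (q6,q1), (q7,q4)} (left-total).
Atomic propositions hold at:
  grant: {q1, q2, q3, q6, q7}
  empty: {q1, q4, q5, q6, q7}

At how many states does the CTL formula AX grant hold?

5

Sat(AX grant) = {s : every successor in {q1, q2, q3, q6, q7}} = {q0, q2, q4, q5, q6}
|Sat(AX grant)| = |{q0, q2, q4, q5, q6}| = 5.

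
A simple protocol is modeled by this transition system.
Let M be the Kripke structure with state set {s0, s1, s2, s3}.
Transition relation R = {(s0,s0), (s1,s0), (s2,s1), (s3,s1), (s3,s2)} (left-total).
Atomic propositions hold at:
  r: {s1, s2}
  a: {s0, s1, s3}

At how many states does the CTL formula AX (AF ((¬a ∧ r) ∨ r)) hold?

Sat(¬a) = {s2}
Sat(¬a ∧ r) = {s2}
Sat((¬a ∧ r) ∨ r) = {s1, s2}
AF ((¬a ∧ r) ∨ r): least fixpoint, start Z0 = {s1, s2}, add states with every successor in Z. Z1 = {s1, s2, s3}; fixed.
Sat(AF ((¬a ∧ r) ∨ r)) = {s1, s2, s3}
Sat(AX (AF ((¬a ∧ r) ∨ r))) = {s : every successor in {s1, s2, s3}} = {s2, s3}
|Sat(AX (AF ((¬a ∧ r) ∨ r)))| = |{s2, s3}| = 2.

2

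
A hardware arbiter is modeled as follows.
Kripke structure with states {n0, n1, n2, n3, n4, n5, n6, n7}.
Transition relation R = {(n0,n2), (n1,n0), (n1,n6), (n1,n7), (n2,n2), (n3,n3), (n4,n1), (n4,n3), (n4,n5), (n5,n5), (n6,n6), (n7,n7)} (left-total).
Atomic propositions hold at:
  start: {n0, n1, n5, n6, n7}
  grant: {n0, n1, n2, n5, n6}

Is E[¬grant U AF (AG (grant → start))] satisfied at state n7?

Yes

Sat(¬grant) = {n3, n4, n7}
Sat(grant → start) = {n0, n1, n3, n4, n5, n6, n7}
AG (grant → start): greatest fixpoint, start Z0 = {n0, n1, n3, n4, n5, n6, n7}, keep only states in Sat with every successor in Z. Z1 = {n1, n3, n4, n5, n6, n7}; Z2 = {n3, n4, n5, n6, n7}; Z3 = {n3, n5, n6, n7}; fixed.
Sat(AG (grant → start)) = {n3, n5, n6, n7}
AF (AG (grant → start)): least fixpoint, start Z0 = {n3, n5, n6, n7}, add states with every successor in Z. Already a fixed point.
Sat(AF (AG (grant → start))) = {n3, n5, n6, n7}
E[¬grant U AF (AG (grant → start))]: least fixpoint, start Z0 = Sat(AF (AG (grant → start))) = {n3, n5, n6, n7}, add states in Sat(¬grant) with some successor in Z. Z1 = {n3, n4, n5, n6, n7}; fixed.
Sat(E[¬grant U AF (AG (grant → start))]) = {n3, n4, n5, n6, n7}
n7 ∈ Sat(E[¬grant U AF (AG (grant → start))]) = {n3, n4, n5, n6, n7}, so the formula holds at n7.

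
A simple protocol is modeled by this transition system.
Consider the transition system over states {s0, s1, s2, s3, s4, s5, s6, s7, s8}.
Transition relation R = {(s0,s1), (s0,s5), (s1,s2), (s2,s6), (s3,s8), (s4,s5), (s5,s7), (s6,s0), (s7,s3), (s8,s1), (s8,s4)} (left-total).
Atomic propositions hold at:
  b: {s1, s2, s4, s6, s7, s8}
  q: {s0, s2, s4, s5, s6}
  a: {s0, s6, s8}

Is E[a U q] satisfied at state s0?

E[a U q]: least fixpoint, start Z0 = Sat(q) = {s0, s2, s4, s5, s6}, add states in Sat(a) with some successor in Z. Z1 = {s0, s2, s4, s5, s6, s8}; fixed.
Sat(E[a U q]) = {s0, s2, s4, s5, s6, s8}
s0 ∈ Sat(E[a U q]) = {s0, s2, s4, s5, s6, s8}, so the formula holds at s0.

Yes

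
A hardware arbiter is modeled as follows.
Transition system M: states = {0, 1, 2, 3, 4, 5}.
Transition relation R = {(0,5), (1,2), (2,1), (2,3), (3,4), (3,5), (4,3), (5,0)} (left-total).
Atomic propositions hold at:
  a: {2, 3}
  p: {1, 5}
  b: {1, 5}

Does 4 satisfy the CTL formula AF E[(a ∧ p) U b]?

Sat(a ∧ p) = ∅
E[(a ∧ p) U b]: least fixpoint, start Z0 = Sat(b) = {1, 5}, add states in Sat(a ∧ p) with some successor in Z. Already a fixed point.
Sat(E[(a ∧ p) U b]) = {1, 5}
AF E[(a ∧ p) U b]: least fixpoint, start Z0 = {1, 5}, add states with every successor in Z. Z1 = {0, 1, 5}; fixed.
Sat(AF E[(a ∧ p) U b]) = {0, 1, 5}
4 ∉ Sat(AF E[(a ∧ p) U b]) = {0, 1, 5}, so the formula does not hold at 4.

No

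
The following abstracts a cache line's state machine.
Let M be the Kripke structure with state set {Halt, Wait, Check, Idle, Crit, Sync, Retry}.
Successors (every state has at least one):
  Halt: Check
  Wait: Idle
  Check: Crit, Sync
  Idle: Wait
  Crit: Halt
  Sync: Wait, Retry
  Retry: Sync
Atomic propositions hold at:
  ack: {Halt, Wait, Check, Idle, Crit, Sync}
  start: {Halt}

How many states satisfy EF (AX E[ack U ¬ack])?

5

Sat(¬ack) = {Retry}
E[ack U ¬ack]: least fixpoint, start Z0 = Sat(¬ack) = {Retry}, add states in Sat(ack) with some successor in Z. Z1 = {Sync, Retry}; Z2 = {Check, Sync, Retry}; Z3 = {Halt, Check, Sync, Retry}; Z4 = {Halt, Check, Crit, Sync, Retry}; fixed.
Sat(E[ack U ¬ack]) = {Halt, Check, Crit, Sync, Retry}
Sat(AX E[ack U ¬ack]) = {s : every successor in {Halt, Check, Crit, Sync, Retry}} = {Halt, Check, Crit, Retry}
EF (AX E[ack U ¬ack]): least fixpoint, start Z0 = {Halt, Check, Crit, Retry}, add states with some successor in Z. Z1 = {Halt, Check, Crit, Sync, Retry}; fixed.
Sat(EF (AX E[ack U ¬ack])) = {Halt, Check, Crit, Sync, Retry}
|Sat(EF (AX E[ack U ¬ack]))| = |{Halt, Check, Crit, Sync, Retry}| = 5.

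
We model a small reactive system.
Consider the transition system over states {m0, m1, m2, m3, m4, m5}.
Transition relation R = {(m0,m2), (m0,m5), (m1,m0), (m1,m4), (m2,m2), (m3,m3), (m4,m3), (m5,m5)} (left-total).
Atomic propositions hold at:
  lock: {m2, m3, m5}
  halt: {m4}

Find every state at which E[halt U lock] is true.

{m2, m3, m4, m5}

E[halt U lock]: least fixpoint, start Z0 = Sat(lock) = {m2, m3, m5}, add states in Sat(halt) with some successor in Z. Z1 = {m2, m3, m4, m5}; fixed.
Sat(E[halt U lock]) = {m2, m3, m4, m5}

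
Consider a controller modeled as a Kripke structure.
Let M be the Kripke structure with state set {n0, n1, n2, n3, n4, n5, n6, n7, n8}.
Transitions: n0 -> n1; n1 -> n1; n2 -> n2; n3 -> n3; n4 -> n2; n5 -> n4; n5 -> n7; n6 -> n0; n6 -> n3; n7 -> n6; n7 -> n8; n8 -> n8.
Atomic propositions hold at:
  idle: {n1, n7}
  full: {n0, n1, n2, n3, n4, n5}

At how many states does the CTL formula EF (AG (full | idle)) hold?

8

Sat(full | idle) = {n0, n1, n2, n3, n4, n5, n7}
AG (full | idle): greatest fixpoint, start Z0 = {n0, n1, n2, n3, n4, n5, n7}, keep only states in Sat with every successor in Z. Z1 = {n0, n1, n2, n3, n4, n5}; Z2 = {n0, n1, n2, n3, n4}; fixed.
Sat(AG (full | idle)) = {n0, n1, n2, n3, n4}
EF (AG (full | idle)): least fixpoint, start Z0 = {n0, n1, n2, n3, n4}, add states with some successor in Z. Z1 = {n0, n1, n2, n3, n4, n5, n6}; Z2 = {n0, n1, n2, n3, n4, n5, n6, n7}; fixed.
Sat(EF (AG (full | idle))) = {n0, n1, n2, n3, n4, n5, n6, n7}
|Sat(EF (AG (full | idle)))| = |{n0, n1, n2, n3, n4, n5, n6, n7}| = 8.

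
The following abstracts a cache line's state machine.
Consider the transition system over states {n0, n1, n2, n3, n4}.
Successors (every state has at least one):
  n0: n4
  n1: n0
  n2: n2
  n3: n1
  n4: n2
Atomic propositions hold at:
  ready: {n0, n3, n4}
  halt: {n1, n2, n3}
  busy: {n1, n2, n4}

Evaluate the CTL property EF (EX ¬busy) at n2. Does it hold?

Sat(¬busy) = {n0, n3}
Sat(EX ¬busy) = {s : some successor in {n0, n3}} = {n1}
EF (EX ¬busy): least fixpoint, start Z0 = {n1}, add states with some successor in Z. Z1 = {n1, n3}; fixed.
Sat(EF (EX ¬busy)) = {n1, n3}
n2 ∉ Sat(EF (EX ¬busy)) = {n1, n3}, so the formula does not hold at n2.

No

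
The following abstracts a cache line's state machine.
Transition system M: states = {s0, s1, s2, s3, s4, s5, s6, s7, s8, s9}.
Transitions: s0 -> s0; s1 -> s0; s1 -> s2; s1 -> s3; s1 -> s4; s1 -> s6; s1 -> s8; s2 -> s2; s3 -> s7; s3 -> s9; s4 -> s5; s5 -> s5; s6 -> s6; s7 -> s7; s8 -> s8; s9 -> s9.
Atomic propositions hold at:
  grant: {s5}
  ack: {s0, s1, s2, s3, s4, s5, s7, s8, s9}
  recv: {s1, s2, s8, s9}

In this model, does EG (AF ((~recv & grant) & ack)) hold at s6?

Sat(~recv) = {s0, s3, s4, s5, s6, s7}
Sat(~recv & grant) = {s5}
Sat((~recv & grant) & ack) = {s5}
AF ((~recv & grant) & ack): least fixpoint, start Z0 = {s5}, add states with every successor in Z. Z1 = {s4, s5}; fixed.
Sat(AF ((~recv & grant) & ack)) = {s4, s5}
EG (AF ((~recv & grant) & ack)): greatest fixpoint, start Z0 = {s4, s5}, keep only states in Sat with some successor in Z. Already a fixed point.
Sat(EG (AF ((~recv & grant) & ack))) = {s4, s5}
s6 ∉ Sat(EG (AF ((~recv & grant) & ack))) = {s4, s5}, so the formula does not hold at s6.

No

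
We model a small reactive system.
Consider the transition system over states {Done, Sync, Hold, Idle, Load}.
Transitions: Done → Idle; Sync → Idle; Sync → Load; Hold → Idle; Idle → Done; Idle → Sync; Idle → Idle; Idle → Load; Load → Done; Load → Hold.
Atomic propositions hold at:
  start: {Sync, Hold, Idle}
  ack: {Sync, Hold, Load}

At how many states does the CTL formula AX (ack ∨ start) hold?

Sat(ack ∨ start) = {Sync, Hold, Idle, Load}
Sat(AX (ack ∨ start)) = {s : every successor in {Sync, Hold, Idle, Load}} = {Done, Sync, Hold}
|Sat(AX (ack ∨ start))| = |{Done, Sync, Hold}| = 3.

3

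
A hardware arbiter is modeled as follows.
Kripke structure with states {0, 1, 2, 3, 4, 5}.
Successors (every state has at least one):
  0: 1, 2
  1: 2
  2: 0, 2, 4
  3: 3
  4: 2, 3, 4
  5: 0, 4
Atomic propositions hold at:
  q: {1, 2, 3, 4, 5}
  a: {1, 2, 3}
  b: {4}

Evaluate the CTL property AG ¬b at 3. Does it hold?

Sat(¬b) = {0, 1, 2, 3, 5}
AG ¬b: greatest fixpoint, start Z0 = {0, 1, 2, 3, 5}, keep only states in Sat with every successor in Z. Z1 = {0, 1, 3}; Z2 = {3}; fixed.
Sat(AG ¬b) = {3}
3 ∈ Sat(AG ¬b) = {3}, so the formula holds at 3.

Yes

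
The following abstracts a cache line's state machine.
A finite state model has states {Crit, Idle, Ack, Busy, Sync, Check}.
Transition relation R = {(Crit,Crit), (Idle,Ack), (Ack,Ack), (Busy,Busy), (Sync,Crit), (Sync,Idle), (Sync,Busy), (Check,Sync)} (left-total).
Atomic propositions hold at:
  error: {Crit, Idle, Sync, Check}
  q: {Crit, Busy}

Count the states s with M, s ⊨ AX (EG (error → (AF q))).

4

AF q: least fixpoint, start Z0 = {Crit, Busy}, add states with every successor in Z. Already a fixed point.
Sat(AF q) = {Crit, Busy}
Sat(error → (AF q)) = {Crit, Ack, Busy}
EG (error → (AF q)): greatest fixpoint, start Z0 = {Crit, Ack, Busy}, keep only states in Sat with some successor in Z. Already a fixed point.
Sat(EG (error → (AF q))) = {Crit, Ack, Busy}
Sat(AX (EG (error → (AF q)))) = {s : every successor in {Crit, Ack, Busy}} = {Crit, Idle, Ack, Busy}
|Sat(AX (EG (error → (AF q))))| = |{Crit, Idle, Ack, Busy}| = 4.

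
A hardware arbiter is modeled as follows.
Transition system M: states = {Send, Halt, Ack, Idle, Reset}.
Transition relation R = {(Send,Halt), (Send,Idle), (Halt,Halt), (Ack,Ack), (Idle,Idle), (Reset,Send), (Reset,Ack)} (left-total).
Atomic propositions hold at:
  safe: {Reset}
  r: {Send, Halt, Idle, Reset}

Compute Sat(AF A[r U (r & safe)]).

{Reset}

Sat(r & safe) = {Reset}
A[r U (r & safe)]: least fixpoint, start Z0 = Sat((r & safe)) = {Reset}, add states in Sat(r) with every successor in Z. Already a fixed point.
Sat(A[r U (r & safe)]) = {Reset}
AF A[r U (r & safe)]: least fixpoint, start Z0 = {Reset}, add states with every successor in Z. Already a fixed point.
Sat(AF A[r U (r & safe)]) = {Reset}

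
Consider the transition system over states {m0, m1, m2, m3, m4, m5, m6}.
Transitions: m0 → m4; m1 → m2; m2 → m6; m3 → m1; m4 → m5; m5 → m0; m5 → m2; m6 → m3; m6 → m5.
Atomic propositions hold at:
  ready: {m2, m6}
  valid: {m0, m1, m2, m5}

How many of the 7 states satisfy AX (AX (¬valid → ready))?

5

Sat(¬valid) = {m3, m4, m6}
Sat(¬valid → ready) = {m0, m1, m2, m5, m6}
Sat(AX (¬valid → ready)) = {s : every successor in {m0, m1, m2, m5, m6}} = {m1, m2, m3, m4, m5}
Sat(AX (AX (¬valid → ready))) = {s : every successor in {m1, m2, m3, m4, m5}} = {m0, m1, m3, m4, m6}
|Sat(AX (AX (¬valid → ready)))| = |{m0, m1, m3, m4, m6}| = 5.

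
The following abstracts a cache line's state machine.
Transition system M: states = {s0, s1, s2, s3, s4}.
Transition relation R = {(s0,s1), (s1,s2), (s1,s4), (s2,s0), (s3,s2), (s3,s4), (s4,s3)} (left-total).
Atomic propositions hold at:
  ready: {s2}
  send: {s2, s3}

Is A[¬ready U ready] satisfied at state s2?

Sat(¬ready) = {s0, s1, s3, s4}
A[¬ready U ready]: least fixpoint, start Z0 = Sat(ready) = {s2}, add states in Sat(¬ready) with every successor in Z. Already a fixed point.
Sat(A[¬ready U ready]) = {s2}
s2 ∈ Sat(A[¬ready U ready]) = {s2}, so the formula holds at s2.

Yes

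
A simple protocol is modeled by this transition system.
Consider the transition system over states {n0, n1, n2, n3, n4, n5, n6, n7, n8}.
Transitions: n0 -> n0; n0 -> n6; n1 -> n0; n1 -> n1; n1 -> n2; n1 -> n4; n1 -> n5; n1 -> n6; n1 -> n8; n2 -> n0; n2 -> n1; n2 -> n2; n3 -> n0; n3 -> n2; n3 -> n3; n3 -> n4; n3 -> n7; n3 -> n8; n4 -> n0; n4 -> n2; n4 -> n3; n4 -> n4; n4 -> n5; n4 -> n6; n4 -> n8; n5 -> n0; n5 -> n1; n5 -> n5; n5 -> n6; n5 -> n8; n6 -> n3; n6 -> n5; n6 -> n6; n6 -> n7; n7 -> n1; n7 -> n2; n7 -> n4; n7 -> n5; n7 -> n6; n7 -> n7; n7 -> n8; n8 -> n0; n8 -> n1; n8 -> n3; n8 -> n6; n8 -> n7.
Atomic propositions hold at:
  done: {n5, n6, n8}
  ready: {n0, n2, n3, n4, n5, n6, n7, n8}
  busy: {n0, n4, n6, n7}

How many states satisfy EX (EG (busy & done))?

Sat(busy & done) = {n6}
EG (busy & done): greatest fixpoint, start Z0 = {n6}, keep only states in Sat with some successor in Z. Already a fixed point.
Sat(EG (busy & done)) = {n6}
Sat(EX (EG (busy & done))) = {s : some successor in {n6}} = {n0, n1, n4, n5, n6, n7, n8}
|Sat(EX (EG (busy & done)))| = |{n0, n1, n4, n5, n6, n7, n8}| = 7.

7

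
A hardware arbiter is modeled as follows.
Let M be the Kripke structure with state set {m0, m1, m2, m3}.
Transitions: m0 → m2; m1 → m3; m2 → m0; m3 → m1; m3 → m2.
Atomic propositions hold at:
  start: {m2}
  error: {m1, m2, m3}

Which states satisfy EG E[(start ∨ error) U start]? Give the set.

{m1, m3}

Sat(start ∨ error) = {m1, m2, m3}
E[(start ∨ error) U start]: least fixpoint, start Z0 = Sat(start) = {m2}, add states in Sat(start ∨ error) with some successor in Z. Z1 = {m2, m3}; Z2 = {m1, m2, m3}; fixed.
Sat(E[(start ∨ error) U start]) = {m1, m2, m3}
EG E[(start ∨ error) U start]: greatest fixpoint, start Z0 = {m1, m2, m3}, keep only states in Sat with some successor in Z. Z1 = {m1, m3}; fixed.
Sat(EG E[(start ∨ error) U start]) = {m1, m3}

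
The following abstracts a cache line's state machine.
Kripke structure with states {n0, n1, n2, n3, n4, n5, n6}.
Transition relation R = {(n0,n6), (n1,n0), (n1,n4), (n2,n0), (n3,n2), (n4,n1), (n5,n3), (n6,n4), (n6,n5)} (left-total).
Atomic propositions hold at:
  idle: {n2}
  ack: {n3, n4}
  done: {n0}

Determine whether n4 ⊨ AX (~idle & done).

No

Sat(~idle) = {n0, n1, n3, n4, n5, n6}
Sat(~idle & done) = {n0}
Sat(AX (~idle & done)) = {s : every successor in {n0}} = {n2}
n4 ∉ Sat(AX (~idle & done)) = {n2}, so the formula does not hold at n4.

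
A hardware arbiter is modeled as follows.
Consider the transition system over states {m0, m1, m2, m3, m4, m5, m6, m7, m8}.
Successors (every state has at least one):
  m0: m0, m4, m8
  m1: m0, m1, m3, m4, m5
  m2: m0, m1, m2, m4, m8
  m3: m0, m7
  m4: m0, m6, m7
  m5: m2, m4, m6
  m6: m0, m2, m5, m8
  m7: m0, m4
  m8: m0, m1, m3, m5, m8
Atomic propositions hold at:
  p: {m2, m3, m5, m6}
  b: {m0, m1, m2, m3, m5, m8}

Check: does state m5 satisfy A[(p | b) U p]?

Yes

Sat(p | b) = {m0, m1, m2, m3, m5, m6, m8}
A[(p | b) U p]: least fixpoint, start Z0 = Sat(p) = {m2, m3, m5, m6}, add states in Sat(p | b) with every successor in Z. Already a fixed point.
Sat(A[(p | b) U p]) = {m2, m3, m5, m6}
m5 ∈ Sat(A[(p | b) U p]) = {m2, m3, m5, m6}, so the formula holds at m5.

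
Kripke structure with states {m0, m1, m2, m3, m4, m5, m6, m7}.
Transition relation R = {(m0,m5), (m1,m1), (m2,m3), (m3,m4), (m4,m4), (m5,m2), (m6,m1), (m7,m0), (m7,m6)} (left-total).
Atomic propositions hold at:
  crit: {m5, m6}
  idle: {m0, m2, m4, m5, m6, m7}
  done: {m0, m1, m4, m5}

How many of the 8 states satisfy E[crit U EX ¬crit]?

Sat(¬crit) = {m0, m1, m2, m3, m4, m7}
Sat(EX ¬crit) = {s : some successor in {m0, m1, m2, m3, m4, m7}} = {m1, m2, m3, m4, m5, m6, m7}
E[crit U EX ¬crit]: least fixpoint, start Z0 = Sat(EX ¬crit) = {m1, m2, m3, m4, m5, m6, m7}, add states in Sat(crit) with some successor in Z. Already a fixed point.
Sat(E[crit U EX ¬crit]) = {m1, m2, m3, m4, m5, m6, m7}
|Sat(E[crit U EX ¬crit])| = |{m1, m2, m3, m4, m5, m6, m7}| = 7.

7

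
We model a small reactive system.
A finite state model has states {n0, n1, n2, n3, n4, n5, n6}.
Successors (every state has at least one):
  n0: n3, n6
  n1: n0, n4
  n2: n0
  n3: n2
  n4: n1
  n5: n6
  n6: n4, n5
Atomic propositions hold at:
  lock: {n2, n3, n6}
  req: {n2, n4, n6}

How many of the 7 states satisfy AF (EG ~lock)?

2

Sat(~lock) = {n0, n1, n4, n5}
EG ~lock: greatest fixpoint, start Z0 = {n0, n1, n4, n5}, keep only states in Sat with some successor in Z. Z1 = {n1, n4}; fixed.
Sat(EG ~lock) = {n1, n4}
AF (EG ~lock): least fixpoint, start Z0 = {n1, n4}, add states with every successor in Z. Already a fixed point.
Sat(AF (EG ~lock)) = {n1, n4}
|Sat(AF (EG ~lock))| = |{n1, n4}| = 2.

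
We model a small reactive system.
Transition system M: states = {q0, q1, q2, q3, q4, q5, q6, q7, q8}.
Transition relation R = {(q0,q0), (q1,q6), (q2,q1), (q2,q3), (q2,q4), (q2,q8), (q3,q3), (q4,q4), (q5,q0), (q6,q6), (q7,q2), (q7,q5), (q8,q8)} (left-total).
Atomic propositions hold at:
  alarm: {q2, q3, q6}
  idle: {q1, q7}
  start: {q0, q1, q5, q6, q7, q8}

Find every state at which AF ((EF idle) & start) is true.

{q1, q7}

EF idle: least fixpoint, start Z0 = {q1, q7}, add states with some successor in Z. Z1 = {q1, q2, q7}; fixed.
Sat(EF idle) = {q1, q2, q7}
Sat((EF idle) & start) = {q1, q7}
AF ((EF idle) & start): least fixpoint, start Z0 = {q1, q7}, add states with every successor in Z. Already a fixed point.
Sat(AF ((EF idle) & start)) = {q1, q7}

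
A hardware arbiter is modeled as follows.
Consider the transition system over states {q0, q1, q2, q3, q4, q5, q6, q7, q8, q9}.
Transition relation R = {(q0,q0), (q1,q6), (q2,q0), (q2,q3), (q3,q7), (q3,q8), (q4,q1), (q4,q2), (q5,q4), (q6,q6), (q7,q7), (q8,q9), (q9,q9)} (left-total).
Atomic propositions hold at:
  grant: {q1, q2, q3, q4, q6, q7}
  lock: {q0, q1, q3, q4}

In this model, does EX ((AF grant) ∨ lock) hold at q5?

Yes

AF grant: least fixpoint, start Z0 = {q1, q2, q3, q4, q6, q7}, add states with every successor in Z. Z1 = {q1, q2, q3, q4, q5, q6, q7}; fixed.
Sat(AF grant) = {q1, q2, q3, q4, q5, q6, q7}
Sat((AF grant) ∨ lock) = {q0, q1, q2, q3, q4, q5, q6, q7}
Sat(EX ((AF grant) ∨ lock)) = {s : some successor in {q0, q1, q2, q3, q4, q5, q6, q7}} = {q0, q1, q2, q3, q4, q5, q6, q7}
q5 ∈ Sat(EX ((AF grant) ∨ lock)) = {q0, q1, q2, q3, q4, q5, q6, q7}, so the formula holds at q5.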